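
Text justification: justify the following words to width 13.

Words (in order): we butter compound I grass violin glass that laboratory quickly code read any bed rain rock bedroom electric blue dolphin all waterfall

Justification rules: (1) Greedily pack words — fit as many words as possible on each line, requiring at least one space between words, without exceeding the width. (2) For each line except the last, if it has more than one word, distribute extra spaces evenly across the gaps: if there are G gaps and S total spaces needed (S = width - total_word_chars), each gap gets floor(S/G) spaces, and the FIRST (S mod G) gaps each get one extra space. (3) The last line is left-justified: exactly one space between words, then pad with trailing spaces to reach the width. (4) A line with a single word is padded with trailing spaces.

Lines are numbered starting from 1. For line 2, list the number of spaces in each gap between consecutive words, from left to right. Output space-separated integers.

Answer: 4

Derivation:
Line 1: ['we', 'butter'] (min_width=9, slack=4)
Line 2: ['compound', 'I'] (min_width=10, slack=3)
Line 3: ['grass', 'violin'] (min_width=12, slack=1)
Line 4: ['glass', 'that'] (min_width=10, slack=3)
Line 5: ['laboratory'] (min_width=10, slack=3)
Line 6: ['quickly', 'code'] (min_width=12, slack=1)
Line 7: ['read', 'any', 'bed'] (min_width=12, slack=1)
Line 8: ['rain', 'rock'] (min_width=9, slack=4)
Line 9: ['bedroom'] (min_width=7, slack=6)
Line 10: ['electric', 'blue'] (min_width=13, slack=0)
Line 11: ['dolphin', 'all'] (min_width=11, slack=2)
Line 12: ['waterfall'] (min_width=9, slack=4)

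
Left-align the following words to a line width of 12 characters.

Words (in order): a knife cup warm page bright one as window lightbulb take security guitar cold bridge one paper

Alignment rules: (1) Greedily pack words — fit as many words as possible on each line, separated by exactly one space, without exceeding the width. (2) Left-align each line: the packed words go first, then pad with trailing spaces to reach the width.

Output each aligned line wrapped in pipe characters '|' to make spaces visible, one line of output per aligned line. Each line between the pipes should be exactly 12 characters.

Line 1: ['a', 'knife', 'cup'] (min_width=11, slack=1)
Line 2: ['warm', 'page'] (min_width=9, slack=3)
Line 3: ['bright', 'one'] (min_width=10, slack=2)
Line 4: ['as', 'window'] (min_width=9, slack=3)
Line 5: ['lightbulb'] (min_width=9, slack=3)
Line 6: ['take'] (min_width=4, slack=8)
Line 7: ['security'] (min_width=8, slack=4)
Line 8: ['guitar', 'cold'] (min_width=11, slack=1)
Line 9: ['bridge', 'one'] (min_width=10, slack=2)
Line 10: ['paper'] (min_width=5, slack=7)

Answer: |a knife cup |
|warm page   |
|bright one  |
|as window   |
|lightbulb   |
|take        |
|security    |
|guitar cold |
|bridge one  |
|paper       |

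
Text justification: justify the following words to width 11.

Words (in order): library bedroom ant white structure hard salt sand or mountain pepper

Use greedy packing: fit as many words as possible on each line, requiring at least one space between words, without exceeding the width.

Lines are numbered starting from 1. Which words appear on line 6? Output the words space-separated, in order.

Answer: sand or

Derivation:
Line 1: ['library'] (min_width=7, slack=4)
Line 2: ['bedroom', 'ant'] (min_width=11, slack=0)
Line 3: ['white'] (min_width=5, slack=6)
Line 4: ['structure'] (min_width=9, slack=2)
Line 5: ['hard', 'salt'] (min_width=9, slack=2)
Line 6: ['sand', 'or'] (min_width=7, slack=4)
Line 7: ['mountain'] (min_width=8, slack=3)
Line 8: ['pepper'] (min_width=6, slack=5)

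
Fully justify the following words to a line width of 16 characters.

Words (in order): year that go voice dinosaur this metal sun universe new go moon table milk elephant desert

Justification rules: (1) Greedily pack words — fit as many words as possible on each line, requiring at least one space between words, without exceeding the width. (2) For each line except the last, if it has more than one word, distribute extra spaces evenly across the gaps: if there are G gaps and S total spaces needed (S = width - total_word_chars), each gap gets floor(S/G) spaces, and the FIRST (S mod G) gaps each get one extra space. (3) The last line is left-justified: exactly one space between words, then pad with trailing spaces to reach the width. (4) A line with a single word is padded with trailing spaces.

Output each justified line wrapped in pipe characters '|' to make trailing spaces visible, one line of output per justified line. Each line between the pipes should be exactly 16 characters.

Answer: |year   that   go|
|voice   dinosaur|
|this  metal  sun|
|universe  new go|
|moon  table milk|
|elephant desert |

Derivation:
Line 1: ['year', 'that', 'go'] (min_width=12, slack=4)
Line 2: ['voice', 'dinosaur'] (min_width=14, slack=2)
Line 3: ['this', 'metal', 'sun'] (min_width=14, slack=2)
Line 4: ['universe', 'new', 'go'] (min_width=15, slack=1)
Line 5: ['moon', 'table', 'milk'] (min_width=15, slack=1)
Line 6: ['elephant', 'desert'] (min_width=15, slack=1)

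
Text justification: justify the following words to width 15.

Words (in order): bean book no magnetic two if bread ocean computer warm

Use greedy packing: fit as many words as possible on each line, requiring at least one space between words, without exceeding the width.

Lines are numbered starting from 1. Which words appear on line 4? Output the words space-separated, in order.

Answer: computer warm

Derivation:
Line 1: ['bean', 'book', 'no'] (min_width=12, slack=3)
Line 2: ['magnetic', 'two', 'if'] (min_width=15, slack=0)
Line 3: ['bread', 'ocean'] (min_width=11, slack=4)
Line 4: ['computer', 'warm'] (min_width=13, slack=2)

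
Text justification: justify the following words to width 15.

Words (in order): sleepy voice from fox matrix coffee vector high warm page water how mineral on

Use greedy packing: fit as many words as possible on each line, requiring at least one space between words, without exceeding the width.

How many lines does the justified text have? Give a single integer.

Answer: 6

Derivation:
Line 1: ['sleepy', 'voice'] (min_width=12, slack=3)
Line 2: ['from', 'fox', 'matrix'] (min_width=15, slack=0)
Line 3: ['coffee', 'vector'] (min_width=13, slack=2)
Line 4: ['high', 'warm', 'page'] (min_width=14, slack=1)
Line 5: ['water', 'how'] (min_width=9, slack=6)
Line 6: ['mineral', 'on'] (min_width=10, slack=5)
Total lines: 6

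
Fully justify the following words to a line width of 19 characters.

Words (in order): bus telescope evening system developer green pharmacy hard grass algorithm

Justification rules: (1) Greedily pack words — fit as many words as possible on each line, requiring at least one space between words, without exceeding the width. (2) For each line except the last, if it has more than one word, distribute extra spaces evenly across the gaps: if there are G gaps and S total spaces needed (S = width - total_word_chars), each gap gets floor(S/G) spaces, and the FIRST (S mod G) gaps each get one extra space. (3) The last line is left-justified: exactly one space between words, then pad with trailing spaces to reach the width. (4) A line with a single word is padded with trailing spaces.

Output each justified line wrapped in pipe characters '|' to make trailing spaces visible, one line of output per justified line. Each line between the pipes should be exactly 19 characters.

Line 1: ['bus', 'telescope'] (min_width=13, slack=6)
Line 2: ['evening', 'system'] (min_width=14, slack=5)
Line 3: ['developer', 'green'] (min_width=15, slack=4)
Line 4: ['pharmacy', 'hard', 'grass'] (min_width=19, slack=0)
Line 5: ['algorithm'] (min_width=9, slack=10)

Answer: |bus       telescope|
|evening      system|
|developer     green|
|pharmacy hard grass|
|algorithm          |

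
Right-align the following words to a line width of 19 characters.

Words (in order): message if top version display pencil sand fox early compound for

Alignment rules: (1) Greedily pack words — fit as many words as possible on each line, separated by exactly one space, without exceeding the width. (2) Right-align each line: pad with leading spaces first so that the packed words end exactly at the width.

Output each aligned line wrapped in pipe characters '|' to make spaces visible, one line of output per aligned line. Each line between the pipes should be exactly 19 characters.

Line 1: ['message', 'if', 'top'] (min_width=14, slack=5)
Line 2: ['version', 'display'] (min_width=15, slack=4)
Line 3: ['pencil', 'sand', 'fox'] (min_width=15, slack=4)
Line 4: ['early', 'compound', 'for'] (min_width=18, slack=1)

Answer: |     message if top|
|    version display|
|    pencil sand fox|
| early compound for|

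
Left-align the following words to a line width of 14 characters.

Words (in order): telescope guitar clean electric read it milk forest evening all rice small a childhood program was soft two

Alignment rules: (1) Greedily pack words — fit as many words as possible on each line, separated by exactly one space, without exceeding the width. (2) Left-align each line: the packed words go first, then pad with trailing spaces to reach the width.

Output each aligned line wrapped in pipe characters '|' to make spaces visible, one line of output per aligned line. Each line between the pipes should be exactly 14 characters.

Line 1: ['telescope'] (min_width=9, slack=5)
Line 2: ['guitar', 'clean'] (min_width=12, slack=2)
Line 3: ['electric', 'read'] (min_width=13, slack=1)
Line 4: ['it', 'milk', 'forest'] (min_width=14, slack=0)
Line 5: ['evening', 'all'] (min_width=11, slack=3)
Line 6: ['rice', 'small', 'a'] (min_width=12, slack=2)
Line 7: ['childhood'] (min_width=9, slack=5)
Line 8: ['program', 'was'] (min_width=11, slack=3)
Line 9: ['soft', 'two'] (min_width=8, slack=6)

Answer: |telescope     |
|guitar clean  |
|electric read |
|it milk forest|
|evening all   |
|rice small a  |
|childhood     |
|program was   |
|soft two      |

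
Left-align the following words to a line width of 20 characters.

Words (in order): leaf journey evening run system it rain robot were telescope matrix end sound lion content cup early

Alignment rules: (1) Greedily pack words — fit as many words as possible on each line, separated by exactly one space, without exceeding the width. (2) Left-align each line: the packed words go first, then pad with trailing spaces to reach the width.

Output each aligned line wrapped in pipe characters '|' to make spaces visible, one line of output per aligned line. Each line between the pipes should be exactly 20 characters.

Answer: |leaf journey evening|
|run system it rain  |
|robot were telescope|
|matrix end sound    |
|lion content cup    |
|early               |

Derivation:
Line 1: ['leaf', 'journey', 'evening'] (min_width=20, slack=0)
Line 2: ['run', 'system', 'it', 'rain'] (min_width=18, slack=2)
Line 3: ['robot', 'were', 'telescope'] (min_width=20, slack=0)
Line 4: ['matrix', 'end', 'sound'] (min_width=16, slack=4)
Line 5: ['lion', 'content', 'cup'] (min_width=16, slack=4)
Line 6: ['early'] (min_width=5, slack=15)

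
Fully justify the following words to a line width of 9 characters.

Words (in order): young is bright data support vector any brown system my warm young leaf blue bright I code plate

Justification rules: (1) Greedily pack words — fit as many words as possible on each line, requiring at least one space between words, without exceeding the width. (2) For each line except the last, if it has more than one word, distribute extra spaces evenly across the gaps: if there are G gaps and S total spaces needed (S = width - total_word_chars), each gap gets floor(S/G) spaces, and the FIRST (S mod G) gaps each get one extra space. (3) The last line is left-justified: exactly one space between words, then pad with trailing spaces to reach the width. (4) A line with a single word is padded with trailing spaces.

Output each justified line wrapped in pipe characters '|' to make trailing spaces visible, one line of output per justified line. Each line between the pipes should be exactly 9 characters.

Answer: |young  is|
|bright   |
|data     |
|support  |
|vector   |
|any brown|
|system my|
|warm     |
|young    |
|leaf blue|
|bright  I|
|code     |
|plate    |

Derivation:
Line 1: ['young', 'is'] (min_width=8, slack=1)
Line 2: ['bright'] (min_width=6, slack=3)
Line 3: ['data'] (min_width=4, slack=5)
Line 4: ['support'] (min_width=7, slack=2)
Line 5: ['vector'] (min_width=6, slack=3)
Line 6: ['any', 'brown'] (min_width=9, slack=0)
Line 7: ['system', 'my'] (min_width=9, slack=0)
Line 8: ['warm'] (min_width=4, slack=5)
Line 9: ['young'] (min_width=5, slack=4)
Line 10: ['leaf', 'blue'] (min_width=9, slack=0)
Line 11: ['bright', 'I'] (min_width=8, slack=1)
Line 12: ['code'] (min_width=4, slack=5)
Line 13: ['plate'] (min_width=5, slack=4)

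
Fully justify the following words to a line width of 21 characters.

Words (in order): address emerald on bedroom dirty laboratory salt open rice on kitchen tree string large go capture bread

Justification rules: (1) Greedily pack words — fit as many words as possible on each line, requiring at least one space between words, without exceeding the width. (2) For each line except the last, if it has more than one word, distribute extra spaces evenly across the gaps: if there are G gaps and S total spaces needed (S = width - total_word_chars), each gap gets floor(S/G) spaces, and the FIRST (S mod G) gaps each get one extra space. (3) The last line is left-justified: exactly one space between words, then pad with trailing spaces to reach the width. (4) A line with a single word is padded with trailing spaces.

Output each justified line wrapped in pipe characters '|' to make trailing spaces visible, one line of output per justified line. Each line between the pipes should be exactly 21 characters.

Answer: |address   emerald  on|
|bedroom         dirty|
|laboratory  salt open|
|rice  on kitchen tree|
|string    large    go|
|capture bread        |

Derivation:
Line 1: ['address', 'emerald', 'on'] (min_width=18, slack=3)
Line 2: ['bedroom', 'dirty'] (min_width=13, slack=8)
Line 3: ['laboratory', 'salt', 'open'] (min_width=20, slack=1)
Line 4: ['rice', 'on', 'kitchen', 'tree'] (min_width=20, slack=1)
Line 5: ['string', 'large', 'go'] (min_width=15, slack=6)
Line 6: ['capture', 'bread'] (min_width=13, slack=8)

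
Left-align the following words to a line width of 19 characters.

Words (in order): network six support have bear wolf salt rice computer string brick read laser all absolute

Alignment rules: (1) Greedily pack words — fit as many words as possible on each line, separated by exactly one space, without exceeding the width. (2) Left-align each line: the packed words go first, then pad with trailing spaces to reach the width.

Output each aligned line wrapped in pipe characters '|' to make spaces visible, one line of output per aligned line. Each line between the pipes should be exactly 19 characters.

Line 1: ['network', 'six', 'support'] (min_width=19, slack=0)
Line 2: ['have', 'bear', 'wolf', 'salt'] (min_width=19, slack=0)
Line 3: ['rice', 'computer'] (min_width=13, slack=6)
Line 4: ['string', 'brick', 'read'] (min_width=17, slack=2)
Line 5: ['laser', 'all', 'absolute'] (min_width=18, slack=1)

Answer: |network six support|
|have bear wolf salt|
|rice computer      |
|string brick read  |
|laser all absolute |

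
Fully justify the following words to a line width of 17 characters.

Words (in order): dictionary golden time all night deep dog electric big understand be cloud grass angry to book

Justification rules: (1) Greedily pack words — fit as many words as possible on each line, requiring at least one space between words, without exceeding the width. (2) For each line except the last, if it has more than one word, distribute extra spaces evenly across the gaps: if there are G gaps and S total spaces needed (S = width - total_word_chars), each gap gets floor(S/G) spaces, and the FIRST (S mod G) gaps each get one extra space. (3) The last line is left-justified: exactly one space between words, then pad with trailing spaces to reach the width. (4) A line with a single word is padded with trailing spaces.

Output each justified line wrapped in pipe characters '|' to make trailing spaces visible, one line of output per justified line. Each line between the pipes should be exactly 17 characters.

Answer: |dictionary golden|
|time   all  night|
|deep dog electric|
|big understand be|
|cloud grass angry|
|to book          |

Derivation:
Line 1: ['dictionary', 'golden'] (min_width=17, slack=0)
Line 2: ['time', 'all', 'night'] (min_width=14, slack=3)
Line 3: ['deep', 'dog', 'electric'] (min_width=17, slack=0)
Line 4: ['big', 'understand', 'be'] (min_width=17, slack=0)
Line 5: ['cloud', 'grass', 'angry'] (min_width=17, slack=0)
Line 6: ['to', 'book'] (min_width=7, slack=10)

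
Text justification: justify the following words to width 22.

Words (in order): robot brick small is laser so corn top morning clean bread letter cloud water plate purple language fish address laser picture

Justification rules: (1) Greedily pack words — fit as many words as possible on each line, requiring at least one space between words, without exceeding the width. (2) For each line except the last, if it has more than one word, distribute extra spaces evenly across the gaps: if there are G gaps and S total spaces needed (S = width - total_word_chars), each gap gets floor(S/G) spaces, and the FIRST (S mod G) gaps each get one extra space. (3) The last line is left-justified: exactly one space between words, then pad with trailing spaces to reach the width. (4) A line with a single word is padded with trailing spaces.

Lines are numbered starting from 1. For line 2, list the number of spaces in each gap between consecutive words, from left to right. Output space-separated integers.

Line 1: ['robot', 'brick', 'small', 'is'] (min_width=20, slack=2)
Line 2: ['laser', 'so', 'corn', 'top'] (min_width=17, slack=5)
Line 3: ['morning', 'clean', 'bread'] (min_width=19, slack=3)
Line 4: ['letter', 'cloud', 'water'] (min_width=18, slack=4)
Line 5: ['plate', 'purple', 'language'] (min_width=21, slack=1)
Line 6: ['fish', 'address', 'laser'] (min_width=18, slack=4)
Line 7: ['picture'] (min_width=7, slack=15)

Answer: 3 3 2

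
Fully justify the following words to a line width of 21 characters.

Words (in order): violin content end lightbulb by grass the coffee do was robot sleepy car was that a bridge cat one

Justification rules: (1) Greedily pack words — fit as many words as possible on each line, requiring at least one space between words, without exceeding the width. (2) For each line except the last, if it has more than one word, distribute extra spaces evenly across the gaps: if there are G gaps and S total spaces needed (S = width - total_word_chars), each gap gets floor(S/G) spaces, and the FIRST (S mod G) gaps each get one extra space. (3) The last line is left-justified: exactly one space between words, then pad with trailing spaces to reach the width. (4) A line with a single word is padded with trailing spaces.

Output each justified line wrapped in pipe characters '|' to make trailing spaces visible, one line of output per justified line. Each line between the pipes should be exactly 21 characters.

Answer: |violin   content  end|
|lightbulb   by  grass|
|the   coffee  do  was|
|robot  sleepy car was|
|that a bridge cat one|

Derivation:
Line 1: ['violin', 'content', 'end'] (min_width=18, slack=3)
Line 2: ['lightbulb', 'by', 'grass'] (min_width=18, slack=3)
Line 3: ['the', 'coffee', 'do', 'was'] (min_width=17, slack=4)
Line 4: ['robot', 'sleepy', 'car', 'was'] (min_width=20, slack=1)
Line 5: ['that', 'a', 'bridge', 'cat', 'one'] (min_width=21, slack=0)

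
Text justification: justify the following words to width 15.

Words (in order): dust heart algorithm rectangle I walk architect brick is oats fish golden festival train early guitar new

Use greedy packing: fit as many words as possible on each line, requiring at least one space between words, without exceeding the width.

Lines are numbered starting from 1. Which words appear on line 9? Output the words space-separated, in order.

Answer: new

Derivation:
Line 1: ['dust', 'heart'] (min_width=10, slack=5)
Line 2: ['algorithm'] (min_width=9, slack=6)
Line 3: ['rectangle', 'I'] (min_width=11, slack=4)
Line 4: ['walk', 'architect'] (min_width=14, slack=1)
Line 5: ['brick', 'is', 'oats'] (min_width=13, slack=2)
Line 6: ['fish', 'golden'] (min_width=11, slack=4)
Line 7: ['festival', 'train'] (min_width=14, slack=1)
Line 8: ['early', 'guitar'] (min_width=12, slack=3)
Line 9: ['new'] (min_width=3, slack=12)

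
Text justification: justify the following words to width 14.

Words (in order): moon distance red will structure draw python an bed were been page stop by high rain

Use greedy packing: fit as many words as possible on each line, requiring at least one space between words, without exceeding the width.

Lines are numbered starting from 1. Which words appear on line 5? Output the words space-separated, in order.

Line 1: ['moon', 'distance'] (min_width=13, slack=1)
Line 2: ['red', 'will'] (min_width=8, slack=6)
Line 3: ['structure', 'draw'] (min_width=14, slack=0)
Line 4: ['python', 'an', 'bed'] (min_width=13, slack=1)
Line 5: ['were', 'been', 'page'] (min_width=14, slack=0)
Line 6: ['stop', 'by', 'high'] (min_width=12, slack=2)
Line 7: ['rain'] (min_width=4, slack=10)

Answer: were been page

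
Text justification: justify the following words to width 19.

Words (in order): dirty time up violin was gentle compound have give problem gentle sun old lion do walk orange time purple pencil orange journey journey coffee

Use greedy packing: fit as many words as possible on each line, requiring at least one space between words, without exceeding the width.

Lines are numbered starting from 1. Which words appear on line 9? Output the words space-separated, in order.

Answer: coffee

Derivation:
Line 1: ['dirty', 'time', 'up'] (min_width=13, slack=6)
Line 2: ['violin', 'was', 'gentle'] (min_width=17, slack=2)
Line 3: ['compound', 'have', 'give'] (min_width=18, slack=1)
Line 4: ['problem', 'gentle', 'sun'] (min_width=18, slack=1)
Line 5: ['old', 'lion', 'do', 'walk'] (min_width=16, slack=3)
Line 6: ['orange', 'time', 'purple'] (min_width=18, slack=1)
Line 7: ['pencil', 'orange'] (min_width=13, slack=6)
Line 8: ['journey', 'journey'] (min_width=15, slack=4)
Line 9: ['coffee'] (min_width=6, slack=13)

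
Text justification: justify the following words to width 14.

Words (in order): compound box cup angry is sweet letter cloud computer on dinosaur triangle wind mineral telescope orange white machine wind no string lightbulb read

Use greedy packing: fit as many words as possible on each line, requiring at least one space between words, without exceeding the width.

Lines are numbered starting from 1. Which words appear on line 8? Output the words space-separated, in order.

Line 1: ['compound', 'box'] (min_width=12, slack=2)
Line 2: ['cup', 'angry', 'is'] (min_width=12, slack=2)
Line 3: ['sweet', 'letter'] (min_width=12, slack=2)
Line 4: ['cloud', 'computer'] (min_width=14, slack=0)
Line 5: ['on', 'dinosaur'] (min_width=11, slack=3)
Line 6: ['triangle', 'wind'] (min_width=13, slack=1)
Line 7: ['mineral'] (min_width=7, slack=7)
Line 8: ['telescope'] (min_width=9, slack=5)
Line 9: ['orange', 'white'] (min_width=12, slack=2)
Line 10: ['machine', 'wind'] (min_width=12, slack=2)
Line 11: ['no', 'string'] (min_width=9, slack=5)
Line 12: ['lightbulb', 'read'] (min_width=14, slack=0)

Answer: telescope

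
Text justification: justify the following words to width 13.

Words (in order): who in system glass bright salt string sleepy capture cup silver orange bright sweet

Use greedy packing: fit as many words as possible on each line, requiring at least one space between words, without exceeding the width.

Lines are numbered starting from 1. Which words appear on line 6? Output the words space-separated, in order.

Line 1: ['who', 'in', 'system'] (min_width=13, slack=0)
Line 2: ['glass', 'bright'] (min_width=12, slack=1)
Line 3: ['salt', 'string'] (min_width=11, slack=2)
Line 4: ['sleepy'] (min_width=6, slack=7)
Line 5: ['capture', 'cup'] (min_width=11, slack=2)
Line 6: ['silver', 'orange'] (min_width=13, slack=0)
Line 7: ['bright', 'sweet'] (min_width=12, slack=1)

Answer: silver orange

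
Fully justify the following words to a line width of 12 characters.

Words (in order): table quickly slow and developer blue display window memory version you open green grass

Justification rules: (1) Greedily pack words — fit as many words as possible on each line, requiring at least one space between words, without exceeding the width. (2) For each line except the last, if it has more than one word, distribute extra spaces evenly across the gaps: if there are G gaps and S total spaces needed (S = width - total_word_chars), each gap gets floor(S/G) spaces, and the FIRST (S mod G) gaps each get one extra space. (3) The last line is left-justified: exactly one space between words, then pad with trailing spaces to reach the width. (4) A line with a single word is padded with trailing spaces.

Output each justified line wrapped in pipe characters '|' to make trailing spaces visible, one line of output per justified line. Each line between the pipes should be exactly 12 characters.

Answer: |table       |
|quickly slow|
|and         |
|developer   |
|blue display|
|window      |
|memory      |
|version  you|
|open   green|
|grass       |

Derivation:
Line 1: ['table'] (min_width=5, slack=7)
Line 2: ['quickly', 'slow'] (min_width=12, slack=0)
Line 3: ['and'] (min_width=3, slack=9)
Line 4: ['developer'] (min_width=9, slack=3)
Line 5: ['blue', 'display'] (min_width=12, slack=0)
Line 6: ['window'] (min_width=6, slack=6)
Line 7: ['memory'] (min_width=6, slack=6)
Line 8: ['version', 'you'] (min_width=11, slack=1)
Line 9: ['open', 'green'] (min_width=10, slack=2)
Line 10: ['grass'] (min_width=5, slack=7)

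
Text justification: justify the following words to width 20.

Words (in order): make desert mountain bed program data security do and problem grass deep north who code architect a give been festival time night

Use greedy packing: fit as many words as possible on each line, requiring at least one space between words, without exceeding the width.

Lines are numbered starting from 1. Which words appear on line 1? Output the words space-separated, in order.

Answer: make desert mountain

Derivation:
Line 1: ['make', 'desert', 'mountain'] (min_width=20, slack=0)
Line 2: ['bed', 'program', 'data'] (min_width=16, slack=4)
Line 3: ['security', 'do', 'and'] (min_width=15, slack=5)
Line 4: ['problem', 'grass', 'deep'] (min_width=18, slack=2)
Line 5: ['north', 'who', 'code'] (min_width=14, slack=6)
Line 6: ['architect', 'a', 'give'] (min_width=16, slack=4)
Line 7: ['been', 'festival', 'time'] (min_width=18, slack=2)
Line 8: ['night'] (min_width=5, slack=15)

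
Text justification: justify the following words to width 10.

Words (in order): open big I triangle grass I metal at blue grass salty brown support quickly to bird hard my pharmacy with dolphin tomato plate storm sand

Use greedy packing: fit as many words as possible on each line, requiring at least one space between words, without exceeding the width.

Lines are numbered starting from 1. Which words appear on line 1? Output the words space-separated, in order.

Line 1: ['open', 'big', 'I'] (min_width=10, slack=0)
Line 2: ['triangle'] (min_width=8, slack=2)
Line 3: ['grass', 'I'] (min_width=7, slack=3)
Line 4: ['metal', 'at'] (min_width=8, slack=2)
Line 5: ['blue', 'grass'] (min_width=10, slack=0)
Line 6: ['salty'] (min_width=5, slack=5)
Line 7: ['brown'] (min_width=5, slack=5)
Line 8: ['support'] (min_width=7, slack=3)
Line 9: ['quickly', 'to'] (min_width=10, slack=0)
Line 10: ['bird', 'hard'] (min_width=9, slack=1)
Line 11: ['my'] (min_width=2, slack=8)
Line 12: ['pharmacy'] (min_width=8, slack=2)
Line 13: ['with'] (min_width=4, slack=6)
Line 14: ['dolphin'] (min_width=7, slack=3)
Line 15: ['tomato'] (min_width=6, slack=4)
Line 16: ['plate'] (min_width=5, slack=5)
Line 17: ['storm', 'sand'] (min_width=10, slack=0)

Answer: open big I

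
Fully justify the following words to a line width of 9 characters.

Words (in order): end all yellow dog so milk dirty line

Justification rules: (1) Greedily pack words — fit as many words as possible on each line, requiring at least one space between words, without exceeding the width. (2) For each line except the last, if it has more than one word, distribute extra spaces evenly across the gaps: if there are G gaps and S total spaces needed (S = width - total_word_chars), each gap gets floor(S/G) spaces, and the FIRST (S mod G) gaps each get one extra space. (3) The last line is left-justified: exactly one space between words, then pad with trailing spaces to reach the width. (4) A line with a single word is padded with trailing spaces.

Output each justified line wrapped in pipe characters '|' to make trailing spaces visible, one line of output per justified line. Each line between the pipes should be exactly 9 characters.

Line 1: ['end', 'all'] (min_width=7, slack=2)
Line 2: ['yellow'] (min_width=6, slack=3)
Line 3: ['dog', 'so'] (min_width=6, slack=3)
Line 4: ['milk'] (min_width=4, slack=5)
Line 5: ['dirty'] (min_width=5, slack=4)
Line 6: ['line'] (min_width=4, slack=5)

Answer: |end   all|
|yellow   |
|dog    so|
|milk     |
|dirty    |
|line     |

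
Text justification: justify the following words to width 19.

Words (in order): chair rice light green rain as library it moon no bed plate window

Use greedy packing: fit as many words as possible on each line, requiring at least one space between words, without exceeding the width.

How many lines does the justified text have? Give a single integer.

Line 1: ['chair', 'rice', 'light'] (min_width=16, slack=3)
Line 2: ['green', 'rain', 'as'] (min_width=13, slack=6)
Line 3: ['library', 'it', 'moon', 'no'] (min_width=18, slack=1)
Line 4: ['bed', 'plate', 'window'] (min_width=16, slack=3)
Total lines: 4

Answer: 4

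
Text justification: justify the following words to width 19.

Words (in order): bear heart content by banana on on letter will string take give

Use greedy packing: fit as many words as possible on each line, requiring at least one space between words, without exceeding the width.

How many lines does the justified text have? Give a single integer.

Line 1: ['bear', 'heart', 'content'] (min_width=18, slack=1)
Line 2: ['by', 'banana', 'on', 'on'] (min_width=15, slack=4)
Line 3: ['letter', 'will', 'string'] (min_width=18, slack=1)
Line 4: ['take', 'give'] (min_width=9, slack=10)
Total lines: 4

Answer: 4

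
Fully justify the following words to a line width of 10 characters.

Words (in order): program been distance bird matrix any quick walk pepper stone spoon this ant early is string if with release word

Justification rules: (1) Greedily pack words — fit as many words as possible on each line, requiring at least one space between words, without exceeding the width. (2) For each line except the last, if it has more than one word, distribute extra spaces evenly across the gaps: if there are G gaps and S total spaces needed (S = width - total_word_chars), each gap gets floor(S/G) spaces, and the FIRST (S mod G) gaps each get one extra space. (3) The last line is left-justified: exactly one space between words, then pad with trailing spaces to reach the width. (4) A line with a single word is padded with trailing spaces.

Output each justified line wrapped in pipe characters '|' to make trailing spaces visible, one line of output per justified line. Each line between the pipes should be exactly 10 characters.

Answer: |program   |
|been      |
|distance  |
|bird      |
|matrix any|
|quick walk|
|pepper    |
|stone     |
|spoon this|
|ant  early|
|is  string|
|if    with|
|release   |
|word      |

Derivation:
Line 1: ['program'] (min_width=7, slack=3)
Line 2: ['been'] (min_width=4, slack=6)
Line 3: ['distance'] (min_width=8, slack=2)
Line 4: ['bird'] (min_width=4, slack=6)
Line 5: ['matrix', 'any'] (min_width=10, slack=0)
Line 6: ['quick', 'walk'] (min_width=10, slack=0)
Line 7: ['pepper'] (min_width=6, slack=4)
Line 8: ['stone'] (min_width=5, slack=5)
Line 9: ['spoon', 'this'] (min_width=10, slack=0)
Line 10: ['ant', 'early'] (min_width=9, slack=1)
Line 11: ['is', 'string'] (min_width=9, slack=1)
Line 12: ['if', 'with'] (min_width=7, slack=3)
Line 13: ['release'] (min_width=7, slack=3)
Line 14: ['word'] (min_width=4, slack=6)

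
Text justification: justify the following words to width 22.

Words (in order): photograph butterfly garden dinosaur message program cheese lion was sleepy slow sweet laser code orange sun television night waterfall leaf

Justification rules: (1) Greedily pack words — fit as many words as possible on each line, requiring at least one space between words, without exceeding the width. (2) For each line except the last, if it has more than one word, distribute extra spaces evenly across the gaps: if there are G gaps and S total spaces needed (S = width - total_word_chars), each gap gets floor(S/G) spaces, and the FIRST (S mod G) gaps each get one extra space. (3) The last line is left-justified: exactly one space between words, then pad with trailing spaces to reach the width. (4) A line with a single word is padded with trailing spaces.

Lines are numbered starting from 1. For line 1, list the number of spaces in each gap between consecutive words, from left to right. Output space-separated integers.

Line 1: ['photograph', 'butterfly'] (min_width=20, slack=2)
Line 2: ['garden', 'dinosaur'] (min_width=15, slack=7)
Line 3: ['message', 'program', 'cheese'] (min_width=22, slack=0)
Line 4: ['lion', 'was', 'sleepy', 'slow'] (min_width=20, slack=2)
Line 5: ['sweet', 'laser', 'code'] (min_width=16, slack=6)
Line 6: ['orange', 'sun', 'television'] (min_width=21, slack=1)
Line 7: ['night', 'waterfall', 'leaf'] (min_width=20, slack=2)

Answer: 3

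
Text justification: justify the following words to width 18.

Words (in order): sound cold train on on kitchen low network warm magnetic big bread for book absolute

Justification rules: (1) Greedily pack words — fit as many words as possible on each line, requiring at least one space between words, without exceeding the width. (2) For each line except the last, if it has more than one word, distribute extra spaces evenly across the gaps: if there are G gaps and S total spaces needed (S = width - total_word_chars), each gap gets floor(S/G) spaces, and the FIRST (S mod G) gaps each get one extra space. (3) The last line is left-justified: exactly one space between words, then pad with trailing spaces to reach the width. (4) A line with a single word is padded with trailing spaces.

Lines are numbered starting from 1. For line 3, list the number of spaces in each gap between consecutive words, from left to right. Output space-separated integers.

Answer: 7

Derivation:
Line 1: ['sound', 'cold', 'train'] (min_width=16, slack=2)
Line 2: ['on', 'on', 'kitchen', 'low'] (min_width=17, slack=1)
Line 3: ['network', 'warm'] (min_width=12, slack=6)
Line 4: ['magnetic', 'big', 'bread'] (min_width=18, slack=0)
Line 5: ['for', 'book', 'absolute'] (min_width=17, slack=1)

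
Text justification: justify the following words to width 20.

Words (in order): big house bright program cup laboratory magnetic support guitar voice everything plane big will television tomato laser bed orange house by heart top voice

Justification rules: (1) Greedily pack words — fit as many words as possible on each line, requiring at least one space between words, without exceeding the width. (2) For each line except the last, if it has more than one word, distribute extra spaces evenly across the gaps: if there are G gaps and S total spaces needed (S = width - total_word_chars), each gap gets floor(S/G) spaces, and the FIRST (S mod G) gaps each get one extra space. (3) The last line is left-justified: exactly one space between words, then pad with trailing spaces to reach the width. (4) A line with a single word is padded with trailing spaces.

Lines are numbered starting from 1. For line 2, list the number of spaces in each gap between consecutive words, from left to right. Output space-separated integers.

Answer: 10

Derivation:
Line 1: ['big', 'house', 'bright'] (min_width=16, slack=4)
Line 2: ['program', 'cup'] (min_width=11, slack=9)
Line 3: ['laboratory', 'magnetic'] (min_width=19, slack=1)
Line 4: ['support', 'guitar', 'voice'] (min_width=20, slack=0)
Line 5: ['everything', 'plane', 'big'] (min_width=20, slack=0)
Line 6: ['will', 'television'] (min_width=15, slack=5)
Line 7: ['tomato', 'laser', 'bed'] (min_width=16, slack=4)
Line 8: ['orange', 'house', 'by'] (min_width=15, slack=5)
Line 9: ['heart', 'top', 'voice'] (min_width=15, slack=5)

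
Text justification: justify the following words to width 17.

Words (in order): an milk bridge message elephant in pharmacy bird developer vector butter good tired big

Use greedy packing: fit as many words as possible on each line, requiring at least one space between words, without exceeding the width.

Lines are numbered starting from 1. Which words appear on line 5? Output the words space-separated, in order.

Answer: butter good tired

Derivation:
Line 1: ['an', 'milk', 'bridge'] (min_width=14, slack=3)
Line 2: ['message', 'elephant'] (min_width=16, slack=1)
Line 3: ['in', 'pharmacy', 'bird'] (min_width=16, slack=1)
Line 4: ['developer', 'vector'] (min_width=16, slack=1)
Line 5: ['butter', 'good', 'tired'] (min_width=17, slack=0)
Line 6: ['big'] (min_width=3, slack=14)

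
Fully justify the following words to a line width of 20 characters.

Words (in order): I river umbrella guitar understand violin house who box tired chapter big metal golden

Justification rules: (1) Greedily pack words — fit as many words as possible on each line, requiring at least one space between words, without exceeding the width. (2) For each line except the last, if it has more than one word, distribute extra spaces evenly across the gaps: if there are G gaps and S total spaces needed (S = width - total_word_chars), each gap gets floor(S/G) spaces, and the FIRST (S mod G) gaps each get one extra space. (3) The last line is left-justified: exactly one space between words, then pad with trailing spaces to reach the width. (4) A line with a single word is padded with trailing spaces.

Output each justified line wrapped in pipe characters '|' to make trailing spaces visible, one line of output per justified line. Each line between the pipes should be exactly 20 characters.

Line 1: ['I', 'river', 'umbrella'] (min_width=16, slack=4)
Line 2: ['guitar', 'understand'] (min_width=17, slack=3)
Line 3: ['violin', 'house', 'who', 'box'] (min_width=20, slack=0)
Line 4: ['tired', 'chapter', 'big'] (min_width=17, slack=3)
Line 5: ['metal', 'golden'] (min_width=12, slack=8)

Answer: |I   river   umbrella|
|guitar    understand|
|violin house who box|
|tired   chapter  big|
|metal golden        |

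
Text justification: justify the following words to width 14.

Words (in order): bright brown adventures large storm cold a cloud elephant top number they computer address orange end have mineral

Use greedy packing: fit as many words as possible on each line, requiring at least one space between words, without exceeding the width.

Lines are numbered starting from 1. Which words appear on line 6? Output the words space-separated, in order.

Answer: number they

Derivation:
Line 1: ['bright', 'brown'] (min_width=12, slack=2)
Line 2: ['adventures'] (min_width=10, slack=4)
Line 3: ['large', 'storm'] (min_width=11, slack=3)
Line 4: ['cold', 'a', 'cloud'] (min_width=12, slack=2)
Line 5: ['elephant', 'top'] (min_width=12, slack=2)
Line 6: ['number', 'they'] (min_width=11, slack=3)
Line 7: ['computer'] (min_width=8, slack=6)
Line 8: ['address', 'orange'] (min_width=14, slack=0)
Line 9: ['end', 'have'] (min_width=8, slack=6)
Line 10: ['mineral'] (min_width=7, slack=7)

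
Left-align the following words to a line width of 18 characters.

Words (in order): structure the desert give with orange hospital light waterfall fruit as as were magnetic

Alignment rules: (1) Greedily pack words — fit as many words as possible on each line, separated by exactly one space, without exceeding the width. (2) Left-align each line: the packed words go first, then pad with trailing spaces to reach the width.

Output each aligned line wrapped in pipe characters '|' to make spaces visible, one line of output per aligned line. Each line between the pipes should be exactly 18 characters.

Answer: |structure the     |
|desert give with  |
|orange hospital   |
|light waterfall   |
|fruit as as were  |
|magnetic          |

Derivation:
Line 1: ['structure', 'the'] (min_width=13, slack=5)
Line 2: ['desert', 'give', 'with'] (min_width=16, slack=2)
Line 3: ['orange', 'hospital'] (min_width=15, slack=3)
Line 4: ['light', 'waterfall'] (min_width=15, slack=3)
Line 5: ['fruit', 'as', 'as', 'were'] (min_width=16, slack=2)
Line 6: ['magnetic'] (min_width=8, slack=10)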